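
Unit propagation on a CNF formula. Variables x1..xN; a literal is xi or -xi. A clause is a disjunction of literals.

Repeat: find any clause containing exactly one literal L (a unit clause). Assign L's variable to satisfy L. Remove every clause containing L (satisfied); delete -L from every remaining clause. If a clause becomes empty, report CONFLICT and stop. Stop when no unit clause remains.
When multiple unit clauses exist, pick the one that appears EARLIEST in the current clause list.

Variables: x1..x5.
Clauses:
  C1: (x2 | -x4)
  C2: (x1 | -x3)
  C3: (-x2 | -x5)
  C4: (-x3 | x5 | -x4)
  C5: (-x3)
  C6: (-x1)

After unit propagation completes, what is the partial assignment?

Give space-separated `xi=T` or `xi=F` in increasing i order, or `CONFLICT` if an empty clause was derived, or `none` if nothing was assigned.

Answer: x1=F x3=F

Derivation:
unit clause [-3] forces x3=F; simplify:
  satisfied 3 clause(s); 3 remain; assigned so far: [3]
unit clause [-1] forces x1=F; simplify:
  satisfied 1 clause(s); 2 remain; assigned so far: [1, 3]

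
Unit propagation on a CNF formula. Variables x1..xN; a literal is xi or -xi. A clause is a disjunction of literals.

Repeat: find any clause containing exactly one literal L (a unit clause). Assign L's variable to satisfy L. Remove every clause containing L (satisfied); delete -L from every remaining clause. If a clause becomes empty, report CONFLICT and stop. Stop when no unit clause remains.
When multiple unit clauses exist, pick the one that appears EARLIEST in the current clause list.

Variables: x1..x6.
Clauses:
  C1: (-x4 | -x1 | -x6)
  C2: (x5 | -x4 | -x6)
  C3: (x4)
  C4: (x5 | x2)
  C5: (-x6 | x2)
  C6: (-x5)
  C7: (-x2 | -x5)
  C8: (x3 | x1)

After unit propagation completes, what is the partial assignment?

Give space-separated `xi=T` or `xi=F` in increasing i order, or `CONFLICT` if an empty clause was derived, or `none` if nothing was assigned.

unit clause [4] forces x4=T; simplify:
  drop -4 from [-4, -1, -6] -> [-1, -6]
  drop -4 from [5, -4, -6] -> [5, -6]
  satisfied 1 clause(s); 7 remain; assigned so far: [4]
unit clause [-5] forces x5=F; simplify:
  drop 5 from [5, -6] -> [-6]
  drop 5 from [5, 2] -> [2]
  satisfied 2 clause(s); 5 remain; assigned so far: [4, 5]
unit clause [-6] forces x6=F; simplify:
  satisfied 3 clause(s); 2 remain; assigned so far: [4, 5, 6]
unit clause [2] forces x2=T; simplify:
  satisfied 1 clause(s); 1 remain; assigned so far: [2, 4, 5, 6]

Answer: x2=T x4=T x5=F x6=F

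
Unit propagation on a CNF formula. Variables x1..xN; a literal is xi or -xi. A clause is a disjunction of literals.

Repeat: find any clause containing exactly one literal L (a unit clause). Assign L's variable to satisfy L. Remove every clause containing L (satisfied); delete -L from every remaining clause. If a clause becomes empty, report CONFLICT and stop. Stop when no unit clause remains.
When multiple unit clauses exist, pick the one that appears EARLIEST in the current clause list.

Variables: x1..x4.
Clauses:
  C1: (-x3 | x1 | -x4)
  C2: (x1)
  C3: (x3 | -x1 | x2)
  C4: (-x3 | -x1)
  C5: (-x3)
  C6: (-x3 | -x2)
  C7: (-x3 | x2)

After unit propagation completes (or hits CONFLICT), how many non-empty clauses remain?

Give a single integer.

Answer: 0

Derivation:
unit clause [1] forces x1=T; simplify:
  drop -1 from [3, -1, 2] -> [3, 2]
  drop -1 from [-3, -1] -> [-3]
  satisfied 2 clause(s); 5 remain; assigned so far: [1]
unit clause [-3] forces x3=F; simplify:
  drop 3 from [3, 2] -> [2]
  satisfied 4 clause(s); 1 remain; assigned so far: [1, 3]
unit clause [2] forces x2=T; simplify:
  satisfied 1 clause(s); 0 remain; assigned so far: [1, 2, 3]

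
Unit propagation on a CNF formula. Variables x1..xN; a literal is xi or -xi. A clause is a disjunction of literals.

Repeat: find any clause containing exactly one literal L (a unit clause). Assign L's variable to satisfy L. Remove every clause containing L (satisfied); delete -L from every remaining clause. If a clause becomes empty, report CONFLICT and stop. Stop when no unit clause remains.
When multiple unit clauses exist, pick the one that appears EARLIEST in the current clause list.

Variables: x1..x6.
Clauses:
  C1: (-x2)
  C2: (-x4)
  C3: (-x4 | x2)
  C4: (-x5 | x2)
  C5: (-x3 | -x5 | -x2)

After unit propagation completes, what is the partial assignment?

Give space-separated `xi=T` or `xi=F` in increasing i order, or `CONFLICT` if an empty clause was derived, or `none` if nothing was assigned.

Answer: x2=F x4=F x5=F

Derivation:
unit clause [-2] forces x2=F; simplify:
  drop 2 from [-4, 2] -> [-4]
  drop 2 from [-5, 2] -> [-5]
  satisfied 2 clause(s); 3 remain; assigned so far: [2]
unit clause [-4] forces x4=F; simplify:
  satisfied 2 clause(s); 1 remain; assigned so far: [2, 4]
unit clause [-5] forces x5=F; simplify:
  satisfied 1 clause(s); 0 remain; assigned so far: [2, 4, 5]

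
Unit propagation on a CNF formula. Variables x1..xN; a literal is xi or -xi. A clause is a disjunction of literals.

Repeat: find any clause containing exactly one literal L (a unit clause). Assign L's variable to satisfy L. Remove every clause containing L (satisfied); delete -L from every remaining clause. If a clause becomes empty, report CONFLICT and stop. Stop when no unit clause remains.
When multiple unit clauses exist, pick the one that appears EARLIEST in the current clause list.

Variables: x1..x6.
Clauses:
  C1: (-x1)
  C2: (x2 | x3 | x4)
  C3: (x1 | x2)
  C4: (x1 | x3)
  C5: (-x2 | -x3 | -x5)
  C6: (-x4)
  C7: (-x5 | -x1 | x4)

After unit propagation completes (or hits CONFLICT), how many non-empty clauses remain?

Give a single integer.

Answer: 0

Derivation:
unit clause [-1] forces x1=F; simplify:
  drop 1 from [1, 2] -> [2]
  drop 1 from [1, 3] -> [3]
  satisfied 2 clause(s); 5 remain; assigned so far: [1]
unit clause [2] forces x2=T; simplify:
  drop -2 from [-2, -3, -5] -> [-3, -5]
  satisfied 2 clause(s); 3 remain; assigned so far: [1, 2]
unit clause [3] forces x3=T; simplify:
  drop -3 from [-3, -5] -> [-5]
  satisfied 1 clause(s); 2 remain; assigned so far: [1, 2, 3]
unit clause [-5] forces x5=F; simplify:
  satisfied 1 clause(s); 1 remain; assigned so far: [1, 2, 3, 5]
unit clause [-4] forces x4=F; simplify:
  satisfied 1 clause(s); 0 remain; assigned so far: [1, 2, 3, 4, 5]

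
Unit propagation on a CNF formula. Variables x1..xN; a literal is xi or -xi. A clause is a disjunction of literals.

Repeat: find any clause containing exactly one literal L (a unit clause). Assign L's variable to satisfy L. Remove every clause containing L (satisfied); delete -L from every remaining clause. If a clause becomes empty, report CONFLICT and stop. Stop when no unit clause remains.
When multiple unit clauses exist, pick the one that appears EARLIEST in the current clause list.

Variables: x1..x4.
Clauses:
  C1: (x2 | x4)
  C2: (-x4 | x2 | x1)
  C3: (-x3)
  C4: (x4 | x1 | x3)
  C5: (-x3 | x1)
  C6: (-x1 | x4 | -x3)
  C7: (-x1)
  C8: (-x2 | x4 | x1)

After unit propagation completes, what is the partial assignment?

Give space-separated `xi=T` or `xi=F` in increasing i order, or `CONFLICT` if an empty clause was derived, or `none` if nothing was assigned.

Answer: x1=F x2=T x3=F x4=T

Derivation:
unit clause [-3] forces x3=F; simplify:
  drop 3 from [4, 1, 3] -> [4, 1]
  satisfied 3 clause(s); 5 remain; assigned so far: [3]
unit clause [-1] forces x1=F; simplify:
  drop 1 from [-4, 2, 1] -> [-4, 2]
  drop 1 from [4, 1] -> [4]
  drop 1 from [-2, 4, 1] -> [-2, 4]
  satisfied 1 clause(s); 4 remain; assigned so far: [1, 3]
unit clause [4] forces x4=T; simplify:
  drop -4 from [-4, 2] -> [2]
  satisfied 3 clause(s); 1 remain; assigned so far: [1, 3, 4]
unit clause [2] forces x2=T; simplify:
  satisfied 1 clause(s); 0 remain; assigned so far: [1, 2, 3, 4]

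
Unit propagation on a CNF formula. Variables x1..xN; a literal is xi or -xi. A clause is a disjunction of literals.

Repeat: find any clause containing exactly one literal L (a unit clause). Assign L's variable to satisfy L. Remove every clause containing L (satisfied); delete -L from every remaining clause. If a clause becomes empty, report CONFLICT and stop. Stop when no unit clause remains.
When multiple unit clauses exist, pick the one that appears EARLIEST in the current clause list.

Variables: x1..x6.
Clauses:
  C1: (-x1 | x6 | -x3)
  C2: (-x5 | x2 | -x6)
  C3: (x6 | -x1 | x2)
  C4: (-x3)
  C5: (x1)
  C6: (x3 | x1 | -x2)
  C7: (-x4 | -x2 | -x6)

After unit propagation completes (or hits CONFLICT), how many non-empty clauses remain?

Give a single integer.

Answer: 3

Derivation:
unit clause [-3] forces x3=F; simplify:
  drop 3 from [3, 1, -2] -> [1, -2]
  satisfied 2 clause(s); 5 remain; assigned so far: [3]
unit clause [1] forces x1=T; simplify:
  drop -1 from [6, -1, 2] -> [6, 2]
  satisfied 2 clause(s); 3 remain; assigned so far: [1, 3]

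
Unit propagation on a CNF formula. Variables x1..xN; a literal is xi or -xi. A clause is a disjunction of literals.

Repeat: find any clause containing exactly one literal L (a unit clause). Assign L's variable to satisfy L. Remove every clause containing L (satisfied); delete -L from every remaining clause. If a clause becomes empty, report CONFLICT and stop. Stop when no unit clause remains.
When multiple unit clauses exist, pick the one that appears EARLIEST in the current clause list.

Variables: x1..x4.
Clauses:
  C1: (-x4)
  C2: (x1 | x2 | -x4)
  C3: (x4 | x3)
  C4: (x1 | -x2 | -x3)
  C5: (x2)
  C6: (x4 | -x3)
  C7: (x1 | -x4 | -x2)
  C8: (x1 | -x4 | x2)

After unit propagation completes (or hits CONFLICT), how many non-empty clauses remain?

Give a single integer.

Answer: 2

Derivation:
unit clause [-4] forces x4=F; simplify:
  drop 4 from [4, 3] -> [3]
  drop 4 from [4, -3] -> [-3]
  satisfied 4 clause(s); 4 remain; assigned so far: [4]
unit clause [3] forces x3=T; simplify:
  drop -3 from [1, -2, -3] -> [1, -2]
  drop -3 from [-3] -> [] (empty!)
  satisfied 1 clause(s); 3 remain; assigned so far: [3, 4]
CONFLICT (empty clause)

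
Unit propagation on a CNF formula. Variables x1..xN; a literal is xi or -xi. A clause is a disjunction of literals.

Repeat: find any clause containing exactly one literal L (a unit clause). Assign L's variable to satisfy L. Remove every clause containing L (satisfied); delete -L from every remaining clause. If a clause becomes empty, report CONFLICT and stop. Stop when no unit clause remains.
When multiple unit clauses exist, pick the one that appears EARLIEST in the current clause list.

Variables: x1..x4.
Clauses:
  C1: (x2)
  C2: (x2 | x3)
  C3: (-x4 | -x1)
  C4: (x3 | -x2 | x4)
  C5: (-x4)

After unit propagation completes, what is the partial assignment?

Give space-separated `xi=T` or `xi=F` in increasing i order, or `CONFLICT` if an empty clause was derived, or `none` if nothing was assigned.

Answer: x2=T x3=T x4=F

Derivation:
unit clause [2] forces x2=T; simplify:
  drop -2 from [3, -2, 4] -> [3, 4]
  satisfied 2 clause(s); 3 remain; assigned so far: [2]
unit clause [-4] forces x4=F; simplify:
  drop 4 from [3, 4] -> [3]
  satisfied 2 clause(s); 1 remain; assigned so far: [2, 4]
unit clause [3] forces x3=T; simplify:
  satisfied 1 clause(s); 0 remain; assigned so far: [2, 3, 4]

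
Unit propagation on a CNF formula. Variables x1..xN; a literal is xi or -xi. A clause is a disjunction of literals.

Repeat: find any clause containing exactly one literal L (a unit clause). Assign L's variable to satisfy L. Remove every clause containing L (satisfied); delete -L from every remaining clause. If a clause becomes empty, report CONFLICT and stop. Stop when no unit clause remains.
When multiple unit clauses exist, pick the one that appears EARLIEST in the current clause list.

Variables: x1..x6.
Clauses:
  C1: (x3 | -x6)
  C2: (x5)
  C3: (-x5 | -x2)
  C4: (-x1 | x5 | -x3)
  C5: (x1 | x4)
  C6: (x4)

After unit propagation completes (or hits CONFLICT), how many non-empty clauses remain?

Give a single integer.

Answer: 1

Derivation:
unit clause [5] forces x5=T; simplify:
  drop -5 from [-5, -2] -> [-2]
  satisfied 2 clause(s); 4 remain; assigned so far: [5]
unit clause [-2] forces x2=F; simplify:
  satisfied 1 clause(s); 3 remain; assigned so far: [2, 5]
unit clause [4] forces x4=T; simplify:
  satisfied 2 clause(s); 1 remain; assigned so far: [2, 4, 5]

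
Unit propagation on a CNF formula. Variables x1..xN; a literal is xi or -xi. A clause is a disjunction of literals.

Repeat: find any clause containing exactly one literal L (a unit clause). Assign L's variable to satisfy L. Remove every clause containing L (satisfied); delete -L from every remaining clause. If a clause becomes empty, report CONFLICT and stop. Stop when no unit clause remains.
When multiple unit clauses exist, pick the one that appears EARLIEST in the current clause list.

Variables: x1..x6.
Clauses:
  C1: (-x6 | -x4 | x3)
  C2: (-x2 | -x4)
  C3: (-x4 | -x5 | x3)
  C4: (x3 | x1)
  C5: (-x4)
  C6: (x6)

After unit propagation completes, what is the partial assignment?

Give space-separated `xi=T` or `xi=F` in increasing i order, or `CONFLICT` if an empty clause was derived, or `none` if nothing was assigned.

unit clause [-4] forces x4=F; simplify:
  satisfied 4 clause(s); 2 remain; assigned so far: [4]
unit clause [6] forces x6=T; simplify:
  satisfied 1 clause(s); 1 remain; assigned so far: [4, 6]

Answer: x4=F x6=T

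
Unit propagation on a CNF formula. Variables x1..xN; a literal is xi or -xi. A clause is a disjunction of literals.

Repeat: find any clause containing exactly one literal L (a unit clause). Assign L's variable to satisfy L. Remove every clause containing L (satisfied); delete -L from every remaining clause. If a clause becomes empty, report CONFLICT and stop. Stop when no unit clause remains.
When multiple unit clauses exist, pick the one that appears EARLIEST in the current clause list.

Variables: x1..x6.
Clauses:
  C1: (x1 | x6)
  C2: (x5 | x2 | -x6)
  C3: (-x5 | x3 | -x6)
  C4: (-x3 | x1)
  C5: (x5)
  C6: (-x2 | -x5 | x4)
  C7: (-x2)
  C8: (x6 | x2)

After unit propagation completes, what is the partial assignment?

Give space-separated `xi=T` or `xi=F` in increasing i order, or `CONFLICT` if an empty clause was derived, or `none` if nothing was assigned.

Answer: x1=T x2=F x3=T x5=T x6=T

Derivation:
unit clause [5] forces x5=T; simplify:
  drop -5 from [-5, 3, -6] -> [3, -6]
  drop -5 from [-2, -5, 4] -> [-2, 4]
  satisfied 2 clause(s); 6 remain; assigned so far: [5]
unit clause [-2] forces x2=F; simplify:
  drop 2 from [6, 2] -> [6]
  satisfied 2 clause(s); 4 remain; assigned so far: [2, 5]
unit clause [6] forces x6=T; simplify:
  drop -6 from [3, -6] -> [3]
  satisfied 2 clause(s); 2 remain; assigned so far: [2, 5, 6]
unit clause [3] forces x3=T; simplify:
  drop -3 from [-3, 1] -> [1]
  satisfied 1 clause(s); 1 remain; assigned so far: [2, 3, 5, 6]
unit clause [1] forces x1=T; simplify:
  satisfied 1 clause(s); 0 remain; assigned so far: [1, 2, 3, 5, 6]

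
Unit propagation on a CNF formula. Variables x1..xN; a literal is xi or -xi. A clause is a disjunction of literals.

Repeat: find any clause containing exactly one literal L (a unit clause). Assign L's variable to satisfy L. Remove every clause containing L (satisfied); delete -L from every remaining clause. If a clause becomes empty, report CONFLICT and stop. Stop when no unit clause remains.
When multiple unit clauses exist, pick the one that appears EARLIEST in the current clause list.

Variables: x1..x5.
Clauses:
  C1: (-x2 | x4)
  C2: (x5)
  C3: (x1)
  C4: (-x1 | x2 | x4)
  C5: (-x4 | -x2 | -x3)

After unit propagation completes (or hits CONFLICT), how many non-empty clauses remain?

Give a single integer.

Answer: 3

Derivation:
unit clause [5] forces x5=T; simplify:
  satisfied 1 clause(s); 4 remain; assigned so far: [5]
unit clause [1] forces x1=T; simplify:
  drop -1 from [-1, 2, 4] -> [2, 4]
  satisfied 1 clause(s); 3 remain; assigned so far: [1, 5]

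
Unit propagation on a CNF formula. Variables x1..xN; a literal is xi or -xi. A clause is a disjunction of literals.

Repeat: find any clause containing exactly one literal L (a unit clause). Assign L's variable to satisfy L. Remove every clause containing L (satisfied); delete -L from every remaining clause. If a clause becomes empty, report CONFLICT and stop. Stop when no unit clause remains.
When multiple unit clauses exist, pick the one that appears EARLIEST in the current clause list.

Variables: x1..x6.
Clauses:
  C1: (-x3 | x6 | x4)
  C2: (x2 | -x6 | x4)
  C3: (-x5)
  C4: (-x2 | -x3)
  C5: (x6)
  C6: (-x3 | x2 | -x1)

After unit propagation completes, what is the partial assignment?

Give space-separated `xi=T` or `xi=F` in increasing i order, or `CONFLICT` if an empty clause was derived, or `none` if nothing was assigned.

unit clause [-5] forces x5=F; simplify:
  satisfied 1 clause(s); 5 remain; assigned so far: [5]
unit clause [6] forces x6=T; simplify:
  drop -6 from [2, -6, 4] -> [2, 4]
  satisfied 2 clause(s); 3 remain; assigned so far: [5, 6]

Answer: x5=F x6=T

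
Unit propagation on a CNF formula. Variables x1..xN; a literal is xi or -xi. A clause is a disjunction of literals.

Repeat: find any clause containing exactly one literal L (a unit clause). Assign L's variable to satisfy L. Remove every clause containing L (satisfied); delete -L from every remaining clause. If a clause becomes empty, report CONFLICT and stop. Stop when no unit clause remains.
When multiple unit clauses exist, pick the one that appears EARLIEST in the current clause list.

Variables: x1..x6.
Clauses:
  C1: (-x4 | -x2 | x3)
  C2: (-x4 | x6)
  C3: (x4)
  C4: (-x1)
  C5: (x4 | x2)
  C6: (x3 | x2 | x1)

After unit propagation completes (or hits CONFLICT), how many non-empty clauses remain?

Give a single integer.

unit clause [4] forces x4=T; simplify:
  drop -4 from [-4, -2, 3] -> [-2, 3]
  drop -4 from [-4, 6] -> [6]
  satisfied 2 clause(s); 4 remain; assigned so far: [4]
unit clause [6] forces x6=T; simplify:
  satisfied 1 clause(s); 3 remain; assigned so far: [4, 6]
unit clause [-1] forces x1=F; simplify:
  drop 1 from [3, 2, 1] -> [3, 2]
  satisfied 1 clause(s); 2 remain; assigned so far: [1, 4, 6]

Answer: 2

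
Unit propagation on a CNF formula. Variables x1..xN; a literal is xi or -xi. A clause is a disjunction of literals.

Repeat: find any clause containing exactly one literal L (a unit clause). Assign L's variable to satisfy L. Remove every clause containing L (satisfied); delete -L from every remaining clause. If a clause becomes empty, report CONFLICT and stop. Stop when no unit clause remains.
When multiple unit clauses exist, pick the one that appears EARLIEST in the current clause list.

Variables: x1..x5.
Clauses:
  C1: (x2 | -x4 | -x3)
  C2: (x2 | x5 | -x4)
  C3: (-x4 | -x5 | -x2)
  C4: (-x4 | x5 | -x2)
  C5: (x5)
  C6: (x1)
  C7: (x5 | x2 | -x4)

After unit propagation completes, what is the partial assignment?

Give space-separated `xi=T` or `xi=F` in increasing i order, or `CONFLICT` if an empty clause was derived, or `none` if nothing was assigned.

Answer: x1=T x5=T

Derivation:
unit clause [5] forces x5=T; simplify:
  drop -5 from [-4, -5, -2] -> [-4, -2]
  satisfied 4 clause(s); 3 remain; assigned so far: [5]
unit clause [1] forces x1=T; simplify:
  satisfied 1 clause(s); 2 remain; assigned so far: [1, 5]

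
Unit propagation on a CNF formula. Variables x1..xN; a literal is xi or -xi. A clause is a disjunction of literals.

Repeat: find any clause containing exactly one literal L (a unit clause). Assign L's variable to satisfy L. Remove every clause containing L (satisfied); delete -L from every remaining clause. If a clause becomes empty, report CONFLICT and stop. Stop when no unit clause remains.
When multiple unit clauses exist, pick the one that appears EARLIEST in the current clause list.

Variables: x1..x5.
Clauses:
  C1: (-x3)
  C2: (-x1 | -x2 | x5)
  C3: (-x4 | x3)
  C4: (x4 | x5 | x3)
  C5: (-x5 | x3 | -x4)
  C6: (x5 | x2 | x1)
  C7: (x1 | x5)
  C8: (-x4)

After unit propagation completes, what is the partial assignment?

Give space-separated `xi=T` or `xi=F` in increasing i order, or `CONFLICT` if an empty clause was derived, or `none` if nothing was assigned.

unit clause [-3] forces x3=F; simplify:
  drop 3 from [-4, 3] -> [-4]
  drop 3 from [4, 5, 3] -> [4, 5]
  drop 3 from [-5, 3, -4] -> [-5, -4]
  satisfied 1 clause(s); 7 remain; assigned so far: [3]
unit clause [-4] forces x4=F; simplify:
  drop 4 from [4, 5] -> [5]
  satisfied 3 clause(s); 4 remain; assigned so far: [3, 4]
unit clause [5] forces x5=T; simplify:
  satisfied 4 clause(s); 0 remain; assigned so far: [3, 4, 5]

Answer: x3=F x4=F x5=T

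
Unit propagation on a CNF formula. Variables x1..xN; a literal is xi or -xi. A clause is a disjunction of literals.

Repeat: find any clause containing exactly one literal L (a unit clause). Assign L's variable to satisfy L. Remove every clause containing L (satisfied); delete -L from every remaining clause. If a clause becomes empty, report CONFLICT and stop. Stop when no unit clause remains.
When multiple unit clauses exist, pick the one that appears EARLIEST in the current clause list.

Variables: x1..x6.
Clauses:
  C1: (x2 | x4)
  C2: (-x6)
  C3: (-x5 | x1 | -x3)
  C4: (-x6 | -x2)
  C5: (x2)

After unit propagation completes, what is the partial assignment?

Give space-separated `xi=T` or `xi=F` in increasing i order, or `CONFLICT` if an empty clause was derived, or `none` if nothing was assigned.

unit clause [-6] forces x6=F; simplify:
  satisfied 2 clause(s); 3 remain; assigned so far: [6]
unit clause [2] forces x2=T; simplify:
  satisfied 2 clause(s); 1 remain; assigned so far: [2, 6]

Answer: x2=T x6=F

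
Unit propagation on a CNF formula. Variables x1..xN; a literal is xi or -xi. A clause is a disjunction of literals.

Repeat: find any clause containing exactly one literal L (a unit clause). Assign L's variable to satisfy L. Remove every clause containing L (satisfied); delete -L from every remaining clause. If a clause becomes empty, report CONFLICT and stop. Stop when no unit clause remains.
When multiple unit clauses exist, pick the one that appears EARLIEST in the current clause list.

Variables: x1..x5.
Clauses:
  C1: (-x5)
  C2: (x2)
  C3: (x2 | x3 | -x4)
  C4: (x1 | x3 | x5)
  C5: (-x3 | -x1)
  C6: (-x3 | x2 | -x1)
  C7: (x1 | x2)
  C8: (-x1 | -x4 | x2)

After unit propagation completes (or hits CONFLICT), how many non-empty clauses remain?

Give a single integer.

Answer: 2

Derivation:
unit clause [-5] forces x5=F; simplify:
  drop 5 from [1, 3, 5] -> [1, 3]
  satisfied 1 clause(s); 7 remain; assigned so far: [5]
unit clause [2] forces x2=T; simplify:
  satisfied 5 clause(s); 2 remain; assigned so far: [2, 5]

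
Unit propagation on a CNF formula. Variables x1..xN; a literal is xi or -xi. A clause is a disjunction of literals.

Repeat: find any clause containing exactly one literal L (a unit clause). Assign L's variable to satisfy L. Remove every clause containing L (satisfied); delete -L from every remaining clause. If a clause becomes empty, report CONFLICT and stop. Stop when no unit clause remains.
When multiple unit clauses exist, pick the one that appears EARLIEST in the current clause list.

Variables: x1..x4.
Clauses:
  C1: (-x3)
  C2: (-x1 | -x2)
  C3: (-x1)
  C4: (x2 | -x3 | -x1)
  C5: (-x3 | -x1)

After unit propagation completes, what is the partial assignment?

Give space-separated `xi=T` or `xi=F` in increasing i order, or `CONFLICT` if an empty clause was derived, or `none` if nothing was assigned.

Answer: x1=F x3=F

Derivation:
unit clause [-3] forces x3=F; simplify:
  satisfied 3 clause(s); 2 remain; assigned so far: [3]
unit clause [-1] forces x1=F; simplify:
  satisfied 2 clause(s); 0 remain; assigned so far: [1, 3]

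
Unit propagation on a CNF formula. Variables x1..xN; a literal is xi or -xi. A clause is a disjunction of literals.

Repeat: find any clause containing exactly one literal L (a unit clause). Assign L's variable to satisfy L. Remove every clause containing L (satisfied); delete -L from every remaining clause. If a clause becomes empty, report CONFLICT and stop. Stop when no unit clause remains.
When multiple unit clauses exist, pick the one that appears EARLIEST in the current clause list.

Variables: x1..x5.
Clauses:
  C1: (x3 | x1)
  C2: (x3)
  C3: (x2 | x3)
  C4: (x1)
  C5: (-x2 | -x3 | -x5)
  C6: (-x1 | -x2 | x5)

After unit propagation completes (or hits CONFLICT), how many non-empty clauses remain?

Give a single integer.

unit clause [3] forces x3=T; simplify:
  drop -3 from [-2, -3, -5] -> [-2, -5]
  satisfied 3 clause(s); 3 remain; assigned so far: [3]
unit clause [1] forces x1=T; simplify:
  drop -1 from [-1, -2, 5] -> [-2, 5]
  satisfied 1 clause(s); 2 remain; assigned so far: [1, 3]

Answer: 2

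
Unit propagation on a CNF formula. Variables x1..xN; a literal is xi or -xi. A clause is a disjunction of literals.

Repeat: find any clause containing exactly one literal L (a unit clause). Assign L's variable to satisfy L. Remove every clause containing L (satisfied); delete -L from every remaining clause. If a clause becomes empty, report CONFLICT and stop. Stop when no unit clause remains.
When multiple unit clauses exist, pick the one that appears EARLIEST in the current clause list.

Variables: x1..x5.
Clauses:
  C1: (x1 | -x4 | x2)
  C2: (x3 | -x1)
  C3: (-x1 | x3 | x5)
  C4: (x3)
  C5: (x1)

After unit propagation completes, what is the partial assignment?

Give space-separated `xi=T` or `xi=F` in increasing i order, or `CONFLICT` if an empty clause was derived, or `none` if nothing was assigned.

unit clause [3] forces x3=T; simplify:
  satisfied 3 clause(s); 2 remain; assigned so far: [3]
unit clause [1] forces x1=T; simplify:
  satisfied 2 clause(s); 0 remain; assigned so far: [1, 3]

Answer: x1=T x3=T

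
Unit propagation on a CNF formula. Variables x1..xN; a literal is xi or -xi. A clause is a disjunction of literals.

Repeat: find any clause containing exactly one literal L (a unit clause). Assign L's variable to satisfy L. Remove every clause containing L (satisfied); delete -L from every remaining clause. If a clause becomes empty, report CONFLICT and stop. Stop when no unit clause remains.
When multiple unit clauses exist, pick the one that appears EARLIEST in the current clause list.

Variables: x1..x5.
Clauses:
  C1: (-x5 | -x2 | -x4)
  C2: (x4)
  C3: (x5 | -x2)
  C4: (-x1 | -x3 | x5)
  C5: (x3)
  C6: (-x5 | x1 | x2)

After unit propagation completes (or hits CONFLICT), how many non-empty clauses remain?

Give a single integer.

Answer: 4

Derivation:
unit clause [4] forces x4=T; simplify:
  drop -4 from [-5, -2, -4] -> [-5, -2]
  satisfied 1 clause(s); 5 remain; assigned so far: [4]
unit clause [3] forces x3=T; simplify:
  drop -3 from [-1, -3, 5] -> [-1, 5]
  satisfied 1 clause(s); 4 remain; assigned so far: [3, 4]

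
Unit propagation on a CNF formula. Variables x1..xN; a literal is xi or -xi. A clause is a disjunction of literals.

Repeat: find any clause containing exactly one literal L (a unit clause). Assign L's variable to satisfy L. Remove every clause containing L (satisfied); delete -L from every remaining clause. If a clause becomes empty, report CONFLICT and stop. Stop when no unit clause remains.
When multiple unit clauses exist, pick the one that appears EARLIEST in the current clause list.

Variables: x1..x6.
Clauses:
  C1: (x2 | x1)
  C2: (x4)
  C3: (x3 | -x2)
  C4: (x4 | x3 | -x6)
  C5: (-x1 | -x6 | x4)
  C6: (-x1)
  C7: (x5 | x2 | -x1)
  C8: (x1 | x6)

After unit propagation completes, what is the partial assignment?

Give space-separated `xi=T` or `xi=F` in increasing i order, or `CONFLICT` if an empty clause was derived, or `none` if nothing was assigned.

Answer: x1=F x2=T x3=T x4=T x6=T

Derivation:
unit clause [4] forces x4=T; simplify:
  satisfied 3 clause(s); 5 remain; assigned so far: [4]
unit clause [-1] forces x1=F; simplify:
  drop 1 from [2, 1] -> [2]
  drop 1 from [1, 6] -> [6]
  satisfied 2 clause(s); 3 remain; assigned so far: [1, 4]
unit clause [2] forces x2=T; simplify:
  drop -2 from [3, -2] -> [3]
  satisfied 1 clause(s); 2 remain; assigned so far: [1, 2, 4]
unit clause [3] forces x3=T; simplify:
  satisfied 1 clause(s); 1 remain; assigned so far: [1, 2, 3, 4]
unit clause [6] forces x6=T; simplify:
  satisfied 1 clause(s); 0 remain; assigned so far: [1, 2, 3, 4, 6]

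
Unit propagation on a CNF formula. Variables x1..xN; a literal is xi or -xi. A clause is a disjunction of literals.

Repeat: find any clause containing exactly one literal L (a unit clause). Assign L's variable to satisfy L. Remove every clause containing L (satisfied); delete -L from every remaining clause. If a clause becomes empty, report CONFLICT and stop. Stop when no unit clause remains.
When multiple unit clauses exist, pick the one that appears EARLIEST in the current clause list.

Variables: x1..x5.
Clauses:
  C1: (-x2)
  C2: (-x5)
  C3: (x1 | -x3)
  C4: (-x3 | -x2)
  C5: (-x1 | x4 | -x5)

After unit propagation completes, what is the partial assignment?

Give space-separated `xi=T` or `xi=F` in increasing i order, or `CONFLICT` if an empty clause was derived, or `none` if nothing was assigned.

unit clause [-2] forces x2=F; simplify:
  satisfied 2 clause(s); 3 remain; assigned so far: [2]
unit clause [-5] forces x5=F; simplify:
  satisfied 2 clause(s); 1 remain; assigned so far: [2, 5]

Answer: x2=F x5=F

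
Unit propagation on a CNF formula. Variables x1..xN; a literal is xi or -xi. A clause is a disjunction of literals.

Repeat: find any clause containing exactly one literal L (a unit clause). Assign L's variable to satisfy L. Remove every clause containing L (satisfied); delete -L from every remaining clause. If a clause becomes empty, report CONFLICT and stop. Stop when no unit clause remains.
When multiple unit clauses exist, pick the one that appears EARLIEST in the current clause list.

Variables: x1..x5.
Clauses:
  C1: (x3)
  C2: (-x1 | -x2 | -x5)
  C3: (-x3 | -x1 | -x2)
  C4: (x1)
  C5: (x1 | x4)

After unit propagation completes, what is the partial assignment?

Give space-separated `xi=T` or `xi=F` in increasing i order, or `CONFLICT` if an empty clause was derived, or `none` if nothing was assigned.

Answer: x1=T x2=F x3=T

Derivation:
unit clause [3] forces x3=T; simplify:
  drop -3 from [-3, -1, -2] -> [-1, -2]
  satisfied 1 clause(s); 4 remain; assigned so far: [3]
unit clause [1] forces x1=T; simplify:
  drop -1 from [-1, -2, -5] -> [-2, -5]
  drop -1 from [-1, -2] -> [-2]
  satisfied 2 clause(s); 2 remain; assigned so far: [1, 3]
unit clause [-2] forces x2=F; simplify:
  satisfied 2 clause(s); 0 remain; assigned so far: [1, 2, 3]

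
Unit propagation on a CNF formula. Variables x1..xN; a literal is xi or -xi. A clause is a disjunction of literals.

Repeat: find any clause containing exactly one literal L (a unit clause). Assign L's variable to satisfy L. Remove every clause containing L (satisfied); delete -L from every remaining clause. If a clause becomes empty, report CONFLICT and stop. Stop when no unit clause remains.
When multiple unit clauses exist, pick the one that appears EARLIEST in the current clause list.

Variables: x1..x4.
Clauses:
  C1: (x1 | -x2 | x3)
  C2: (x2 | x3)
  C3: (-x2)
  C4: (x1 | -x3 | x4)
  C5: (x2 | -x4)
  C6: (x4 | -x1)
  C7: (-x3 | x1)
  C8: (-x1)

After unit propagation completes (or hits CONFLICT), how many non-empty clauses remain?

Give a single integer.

unit clause [-2] forces x2=F; simplify:
  drop 2 from [2, 3] -> [3]
  drop 2 from [2, -4] -> [-4]
  satisfied 2 clause(s); 6 remain; assigned so far: [2]
unit clause [3] forces x3=T; simplify:
  drop -3 from [1, -3, 4] -> [1, 4]
  drop -3 from [-3, 1] -> [1]
  satisfied 1 clause(s); 5 remain; assigned so far: [2, 3]
unit clause [-4] forces x4=F; simplify:
  drop 4 from [1, 4] -> [1]
  drop 4 from [4, -1] -> [-1]
  satisfied 1 clause(s); 4 remain; assigned so far: [2, 3, 4]
unit clause [1] forces x1=T; simplify:
  drop -1 from [-1] -> [] (empty!)
  drop -1 from [-1] -> [] (empty!)
  satisfied 2 clause(s); 2 remain; assigned so far: [1, 2, 3, 4]
CONFLICT (empty clause)

Answer: 0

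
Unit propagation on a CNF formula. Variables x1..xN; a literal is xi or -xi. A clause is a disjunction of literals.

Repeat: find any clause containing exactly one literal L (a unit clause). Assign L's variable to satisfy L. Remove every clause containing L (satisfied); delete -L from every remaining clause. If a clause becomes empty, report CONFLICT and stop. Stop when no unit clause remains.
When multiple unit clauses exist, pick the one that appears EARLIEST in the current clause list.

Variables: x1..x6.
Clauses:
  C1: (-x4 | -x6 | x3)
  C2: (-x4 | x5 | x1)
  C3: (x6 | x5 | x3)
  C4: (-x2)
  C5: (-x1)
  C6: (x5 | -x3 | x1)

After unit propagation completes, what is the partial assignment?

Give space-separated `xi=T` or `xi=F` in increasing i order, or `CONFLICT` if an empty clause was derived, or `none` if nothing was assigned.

unit clause [-2] forces x2=F; simplify:
  satisfied 1 clause(s); 5 remain; assigned so far: [2]
unit clause [-1] forces x1=F; simplify:
  drop 1 from [-4, 5, 1] -> [-4, 5]
  drop 1 from [5, -3, 1] -> [5, -3]
  satisfied 1 clause(s); 4 remain; assigned so far: [1, 2]

Answer: x1=F x2=F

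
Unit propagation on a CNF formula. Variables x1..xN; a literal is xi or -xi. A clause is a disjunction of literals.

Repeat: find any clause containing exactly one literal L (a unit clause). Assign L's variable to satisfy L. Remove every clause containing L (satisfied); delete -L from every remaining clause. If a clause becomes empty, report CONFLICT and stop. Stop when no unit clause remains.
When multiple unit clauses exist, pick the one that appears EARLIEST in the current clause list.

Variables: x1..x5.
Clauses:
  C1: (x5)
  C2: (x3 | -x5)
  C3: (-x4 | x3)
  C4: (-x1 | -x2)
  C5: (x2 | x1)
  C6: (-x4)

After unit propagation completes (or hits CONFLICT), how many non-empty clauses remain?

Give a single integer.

unit clause [5] forces x5=T; simplify:
  drop -5 from [3, -5] -> [3]
  satisfied 1 clause(s); 5 remain; assigned so far: [5]
unit clause [3] forces x3=T; simplify:
  satisfied 2 clause(s); 3 remain; assigned so far: [3, 5]
unit clause [-4] forces x4=F; simplify:
  satisfied 1 clause(s); 2 remain; assigned so far: [3, 4, 5]

Answer: 2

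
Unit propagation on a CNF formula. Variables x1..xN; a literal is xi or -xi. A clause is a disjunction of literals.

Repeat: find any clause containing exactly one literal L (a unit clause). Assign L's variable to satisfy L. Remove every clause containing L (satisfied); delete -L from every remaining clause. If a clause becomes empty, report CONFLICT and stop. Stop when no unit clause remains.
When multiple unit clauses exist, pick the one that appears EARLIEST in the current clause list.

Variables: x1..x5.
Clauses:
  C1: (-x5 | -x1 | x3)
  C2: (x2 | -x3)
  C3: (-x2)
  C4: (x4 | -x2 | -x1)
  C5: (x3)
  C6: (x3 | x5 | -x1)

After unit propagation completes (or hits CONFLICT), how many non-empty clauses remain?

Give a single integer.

Answer: 2

Derivation:
unit clause [-2] forces x2=F; simplify:
  drop 2 from [2, -3] -> [-3]
  satisfied 2 clause(s); 4 remain; assigned so far: [2]
unit clause [-3] forces x3=F; simplify:
  drop 3 from [-5, -1, 3] -> [-5, -1]
  drop 3 from [3] -> [] (empty!)
  drop 3 from [3, 5, -1] -> [5, -1]
  satisfied 1 clause(s); 3 remain; assigned so far: [2, 3]
CONFLICT (empty clause)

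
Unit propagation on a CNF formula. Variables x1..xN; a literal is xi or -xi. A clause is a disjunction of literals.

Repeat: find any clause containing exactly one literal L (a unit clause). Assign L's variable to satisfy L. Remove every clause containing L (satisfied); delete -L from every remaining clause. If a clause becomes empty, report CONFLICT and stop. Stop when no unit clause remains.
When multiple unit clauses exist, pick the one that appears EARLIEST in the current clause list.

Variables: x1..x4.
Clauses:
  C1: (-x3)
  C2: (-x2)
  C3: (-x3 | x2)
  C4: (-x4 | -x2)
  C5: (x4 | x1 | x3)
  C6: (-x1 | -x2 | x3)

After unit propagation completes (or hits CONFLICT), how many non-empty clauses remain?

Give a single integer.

Answer: 1

Derivation:
unit clause [-3] forces x3=F; simplify:
  drop 3 from [4, 1, 3] -> [4, 1]
  drop 3 from [-1, -2, 3] -> [-1, -2]
  satisfied 2 clause(s); 4 remain; assigned so far: [3]
unit clause [-2] forces x2=F; simplify:
  satisfied 3 clause(s); 1 remain; assigned so far: [2, 3]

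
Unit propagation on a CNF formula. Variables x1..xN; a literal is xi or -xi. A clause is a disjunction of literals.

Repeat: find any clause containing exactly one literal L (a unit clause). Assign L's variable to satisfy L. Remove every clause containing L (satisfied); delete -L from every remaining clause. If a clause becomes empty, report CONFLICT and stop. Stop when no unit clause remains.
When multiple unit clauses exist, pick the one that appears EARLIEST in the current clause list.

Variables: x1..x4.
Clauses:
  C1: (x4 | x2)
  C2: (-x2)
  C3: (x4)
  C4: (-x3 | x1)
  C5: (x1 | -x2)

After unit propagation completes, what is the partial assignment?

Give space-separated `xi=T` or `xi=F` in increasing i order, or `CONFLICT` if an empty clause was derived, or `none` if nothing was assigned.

unit clause [-2] forces x2=F; simplify:
  drop 2 from [4, 2] -> [4]
  satisfied 2 clause(s); 3 remain; assigned so far: [2]
unit clause [4] forces x4=T; simplify:
  satisfied 2 clause(s); 1 remain; assigned so far: [2, 4]

Answer: x2=F x4=T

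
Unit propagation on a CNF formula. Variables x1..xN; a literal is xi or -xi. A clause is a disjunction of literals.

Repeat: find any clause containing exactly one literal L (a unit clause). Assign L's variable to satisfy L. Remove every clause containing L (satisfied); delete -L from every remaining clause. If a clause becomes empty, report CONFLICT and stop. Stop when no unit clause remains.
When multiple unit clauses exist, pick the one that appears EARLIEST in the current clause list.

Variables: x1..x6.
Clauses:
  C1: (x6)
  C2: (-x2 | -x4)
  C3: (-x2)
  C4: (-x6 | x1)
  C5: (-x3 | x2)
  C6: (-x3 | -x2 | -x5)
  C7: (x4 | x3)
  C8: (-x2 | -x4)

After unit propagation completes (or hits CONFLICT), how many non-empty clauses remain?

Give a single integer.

unit clause [6] forces x6=T; simplify:
  drop -6 from [-6, 1] -> [1]
  satisfied 1 clause(s); 7 remain; assigned so far: [6]
unit clause [-2] forces x2=F; simplify:
  drop 2 from [-3, 2] -> [-3]
  satisfied 4 clause(s); 3 remain; assigned so far: [2, 6]
unit clause [1] forces x1=T; simplify:
  satisfied 1 clause(s); 2 remain; assigned so far: [1, 2, 6]
unit clause [-3] forces x3=F; simplify:
  drop 3 from [4, 3] -> [4]
  satisfied 1 clause(s); 1 remain; assigned so far: [1, 2, 3, 6]
unit clause [4] forces x4=T; simplify:
  satisfied 1 clause(s); 0 remain; assigned so far: [1, 2, 3, 4, 6]

Answer: 0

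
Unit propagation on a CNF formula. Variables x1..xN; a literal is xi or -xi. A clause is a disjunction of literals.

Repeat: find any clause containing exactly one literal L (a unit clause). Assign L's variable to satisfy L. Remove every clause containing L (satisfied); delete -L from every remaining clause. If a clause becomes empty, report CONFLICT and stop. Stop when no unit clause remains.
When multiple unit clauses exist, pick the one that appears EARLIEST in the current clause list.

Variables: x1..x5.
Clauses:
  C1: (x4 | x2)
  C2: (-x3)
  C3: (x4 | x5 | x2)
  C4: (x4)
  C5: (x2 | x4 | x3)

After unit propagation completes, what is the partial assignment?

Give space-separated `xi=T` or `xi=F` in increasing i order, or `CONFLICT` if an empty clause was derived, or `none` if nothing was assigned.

Answer: x3=F x4=T

Derivation:
unit clause [-3] forces x3=F; simplify:
  drop 3 from [2, 4, 3] -> [2, 4]
  satisfied 1 clause(s); 4 remain; assigned so far: [3]
unit clause [4] forces x4=T; simplify:
  satisfied 4 clause(s); 0 remain; assigned so far: [3, 4]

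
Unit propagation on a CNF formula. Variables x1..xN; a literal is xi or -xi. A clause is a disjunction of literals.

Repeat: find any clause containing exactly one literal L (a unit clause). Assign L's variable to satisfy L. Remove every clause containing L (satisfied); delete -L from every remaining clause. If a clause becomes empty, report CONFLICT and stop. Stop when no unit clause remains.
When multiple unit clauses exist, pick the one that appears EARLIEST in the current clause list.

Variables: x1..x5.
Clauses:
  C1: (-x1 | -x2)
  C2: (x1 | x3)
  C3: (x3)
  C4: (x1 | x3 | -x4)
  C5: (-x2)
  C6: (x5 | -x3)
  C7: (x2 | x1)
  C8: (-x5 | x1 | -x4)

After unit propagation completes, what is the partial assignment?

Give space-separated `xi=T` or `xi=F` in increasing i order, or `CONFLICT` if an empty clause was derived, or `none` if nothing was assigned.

unit clause [3] forces x3=T; simplify:
  drop -3 from [5, -3] -> [5]
  satisfied 3 clause(s); 5 remain; assigned so far: [3]
unit clause [-2] forces x2=F; simplify:
  drop 2 from [2, 1] -> [1]
  satisfied 2 clause(s); 3 remain; assigned so far: [2, 3]
unit clause [5] forces x5=T; simplify:
  drop -5 from [-5, 1, -4] -> [1, -4]
  satisfied 1 clause(s); 2 remain; assigned so far: [2, 3, 5]
unit clause [1] forces x1=T; simplify:
  satisfied 2 clause(s); 0 remain; assigned so far: [1, 2, 3, 5]

Answer: x1=T x2=F x3=T x5=T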